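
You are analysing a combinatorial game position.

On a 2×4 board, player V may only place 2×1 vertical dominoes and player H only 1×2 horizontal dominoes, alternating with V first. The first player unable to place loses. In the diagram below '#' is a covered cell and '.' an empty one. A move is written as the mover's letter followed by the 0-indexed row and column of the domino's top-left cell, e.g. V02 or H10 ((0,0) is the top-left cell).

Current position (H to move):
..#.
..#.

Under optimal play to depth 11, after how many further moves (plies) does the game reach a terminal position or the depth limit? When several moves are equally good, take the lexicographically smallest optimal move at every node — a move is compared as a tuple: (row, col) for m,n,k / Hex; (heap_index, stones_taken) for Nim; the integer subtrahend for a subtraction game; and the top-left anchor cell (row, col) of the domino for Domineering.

PV length from [..#./..#.]: 3 plies

[..#./..#.] H move#1: H00:+1/###./..#.*, H10:+1/..#./###.
[###./..#.] V move#2: V03:-1/####/..##*
[####/..##] H move#3: H10:+1/####/####*
[####/####] end (terminal -1, V#4); searched ..#./..#. to 11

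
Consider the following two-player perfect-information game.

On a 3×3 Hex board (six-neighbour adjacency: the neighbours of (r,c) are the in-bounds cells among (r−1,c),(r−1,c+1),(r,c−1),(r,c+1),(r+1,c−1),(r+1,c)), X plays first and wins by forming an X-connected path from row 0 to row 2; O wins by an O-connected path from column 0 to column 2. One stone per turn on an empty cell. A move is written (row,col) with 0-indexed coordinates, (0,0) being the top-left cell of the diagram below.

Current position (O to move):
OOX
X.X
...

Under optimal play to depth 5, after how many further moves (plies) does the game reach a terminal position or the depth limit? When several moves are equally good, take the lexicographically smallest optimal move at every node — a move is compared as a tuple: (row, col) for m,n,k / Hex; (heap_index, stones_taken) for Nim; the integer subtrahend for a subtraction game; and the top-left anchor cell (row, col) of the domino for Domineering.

p1 O@[OOX/X.X/...]: (1,1)[OOX/XOX/...]-1* (2,0)[OOX/X.X/O..]-1 (2,1)[OOX/X.X/.O.]-1 (2,2)[OOX/X.X/..O]-1
p2 X@[OOX/XOX/...]: (2,0)[OOX/XOX/X..]+1* (2,1)[OOX/XOX/.X.]+1 (2,2)[OOX/XOX/..X]+1
p3 O@[OOX/XOX/X..]: (2,1)[OOX/XOX/XO.]-1* (2,2)[OOX/XOX/X.O]-1
p4 X@[OOX/XOX/XO.]: (2,2)[OOX/XOX/XOX]+1*
p5 O@[OOX/XOX/XOX] terminal -1; root [OOX/X.X/...] d5

PV length from [OOX/X.X/...]: 4 plies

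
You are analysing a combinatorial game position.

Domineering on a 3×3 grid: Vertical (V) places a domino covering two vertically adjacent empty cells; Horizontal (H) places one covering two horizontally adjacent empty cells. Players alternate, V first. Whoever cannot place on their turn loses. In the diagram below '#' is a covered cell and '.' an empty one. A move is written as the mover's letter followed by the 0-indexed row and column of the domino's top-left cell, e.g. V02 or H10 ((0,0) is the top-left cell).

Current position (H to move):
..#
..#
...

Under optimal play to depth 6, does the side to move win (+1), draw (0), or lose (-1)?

value(..#/..#/..., H) = +1

ply 1, H at ..#/..#/... | H00=-1→###/..#/...; H10=+1→..#/###/...*; H20=-1→..#/..#/##.; H21=-1→..#/..#/.##
ply 2: ..#/###/... is terminal -1 (V); from ..#/..#/... depth 6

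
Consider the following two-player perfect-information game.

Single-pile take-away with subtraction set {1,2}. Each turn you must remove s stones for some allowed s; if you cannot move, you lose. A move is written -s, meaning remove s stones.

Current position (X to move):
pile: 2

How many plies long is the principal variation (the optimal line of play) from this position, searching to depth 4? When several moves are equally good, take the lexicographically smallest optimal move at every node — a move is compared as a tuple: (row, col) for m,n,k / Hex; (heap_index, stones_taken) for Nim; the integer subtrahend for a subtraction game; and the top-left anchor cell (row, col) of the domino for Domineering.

[2] X move#1: -1:-1/1, -2:+1/0*
[0] end (terminal -1, O#2); searched 2 to 4

PV length from [2]: 1 ply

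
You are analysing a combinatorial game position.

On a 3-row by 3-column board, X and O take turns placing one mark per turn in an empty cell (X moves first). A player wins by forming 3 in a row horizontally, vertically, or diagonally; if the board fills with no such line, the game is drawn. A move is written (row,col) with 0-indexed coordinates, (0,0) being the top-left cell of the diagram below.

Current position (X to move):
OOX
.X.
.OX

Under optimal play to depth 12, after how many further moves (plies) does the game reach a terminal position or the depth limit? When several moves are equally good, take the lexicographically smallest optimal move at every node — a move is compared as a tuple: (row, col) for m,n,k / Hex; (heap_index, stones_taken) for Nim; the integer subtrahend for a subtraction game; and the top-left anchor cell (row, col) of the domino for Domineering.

PV length from [OOX/.X./.OX]: 3 plies

ply 1, X at OOX/.X./.OX | (1,0)=+1→OOX/XX./.OX*; (1,2)=+1→OOX/.XX/.OX; (2,0)=+1→OOX/.X./XOX
ply 2, O at OOX/XX./.OX | (1,2)=-1→OOX/XXO/.OX*; (2,0)=-1→OOX/XX./OOX
ply 3, X at OOX/XXO/.OX | (2,0)=+1→OOX/XXO/XOX*
ply 4: OOX/XXO/XOX is terminal -1 (O); from OOX/.X./.OX depth 12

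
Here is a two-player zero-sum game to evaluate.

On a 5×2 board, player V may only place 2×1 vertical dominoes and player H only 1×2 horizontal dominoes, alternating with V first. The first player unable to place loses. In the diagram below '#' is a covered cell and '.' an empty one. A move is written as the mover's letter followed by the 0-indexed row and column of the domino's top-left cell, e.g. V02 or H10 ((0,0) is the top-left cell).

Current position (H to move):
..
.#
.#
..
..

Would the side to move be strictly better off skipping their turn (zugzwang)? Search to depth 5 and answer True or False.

ply 1, H at ../.#/.#/../.. | H00=-1→##/.#/.#/../..; H30=+1→../.#/.#/##/..*; H40=+1→../.#/.#/../##
ply 2, V at ../.#/.#/##/.. | V00=-1→#./##/.#/##/..*; V10=-1→../##/##/##/..
ply 3, H at #./##/.#/##/.. | H40=+1→#./##/.#/##/##*
ply 4: #./##/.#/##/## is terminal -1 (V); from ../.#/.#/../.. depth 5
suppose H passes — search the same position with V to move:
pass> ply 1, V at ../.#/.#/../.. | V00=-1→#./##/.#/../..; V10=-1→../##/##/../..; V20=+1→../.#/##/#./..*; V30=+1→../.#/.#/#./#.; V31=+1→../.#/.#/.#/.#
pass> ply 2, H at ../.#/##/#./.. | H00=-1→##/.#/##/#./..*; H40=-1→../.#/##/#./##
pass> ply 3, V at ##/.#/##/#./.. | V31=+1→##/.#/##/##/.#*
pass> ply 4: ##/.#/##/##/.# is terminal -1 (H); from ../.#/.#/../.. depth 5
for H: play +1, pass -1

zugzwang(../.#/.#/../.., H) = False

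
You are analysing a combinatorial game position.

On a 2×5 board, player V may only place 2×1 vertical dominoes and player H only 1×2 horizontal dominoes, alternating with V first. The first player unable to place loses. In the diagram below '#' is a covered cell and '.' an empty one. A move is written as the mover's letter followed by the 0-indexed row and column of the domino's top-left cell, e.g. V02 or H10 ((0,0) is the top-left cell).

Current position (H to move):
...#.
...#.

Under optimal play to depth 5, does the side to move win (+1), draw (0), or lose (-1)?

[...#./...#.] H move#1: H00:-1/##.#./...#.*, H01:-1/.###./...#., H10:-1/...#./##.#., H11:-1/...#./.###.
[##.#./...#.] V move#2: V02:+1/####./..##.*, V04:-1/##.##/...##
[####./..##.] H move#3: H10:-1/####./####.*
[####./####.] V move#4: V04:+1/#####/#####*
[#####/#####] end (terminal -1, H#5); searched ...#./...#. to 5

value(...#./...#., H) = -1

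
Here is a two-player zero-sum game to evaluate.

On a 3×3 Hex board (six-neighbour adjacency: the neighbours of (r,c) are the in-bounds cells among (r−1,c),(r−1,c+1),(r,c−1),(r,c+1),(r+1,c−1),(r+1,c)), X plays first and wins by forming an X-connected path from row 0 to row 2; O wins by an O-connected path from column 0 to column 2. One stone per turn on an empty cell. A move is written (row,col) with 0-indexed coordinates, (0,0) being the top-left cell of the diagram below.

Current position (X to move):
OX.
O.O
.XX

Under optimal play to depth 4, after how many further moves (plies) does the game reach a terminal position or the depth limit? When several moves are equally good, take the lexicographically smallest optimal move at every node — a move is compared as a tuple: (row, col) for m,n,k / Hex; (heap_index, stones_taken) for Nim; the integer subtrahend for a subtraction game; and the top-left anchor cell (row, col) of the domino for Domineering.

PV length from [OX./O.O/.XX]: 1 ply

[OX./O.O/.XX] X move#1: (0,2):-1/OXX/O.O/.XX, (1,1):+1/OX./OXO/.XX*, (2,0):-1/OX./O.O/XXX
[OX./OXO/.XX] end (terminal -1, O#2); searched OX./O.O/.XX to 4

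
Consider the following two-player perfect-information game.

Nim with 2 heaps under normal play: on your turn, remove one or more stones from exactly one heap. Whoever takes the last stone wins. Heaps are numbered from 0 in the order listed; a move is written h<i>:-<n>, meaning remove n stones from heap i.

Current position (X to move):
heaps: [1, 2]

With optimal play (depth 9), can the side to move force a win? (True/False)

X winning at [(1,2)]: True

p1 X@[(1,2)]: h0:-1[(0,2)]-1 h1:-1[(1,1)]+1* h1:-2[(1,0)]-1
p2 O@[(1,1)]: h0:-1[(0,1)]-1* h1:-1[(1,0)]-1
p3 X@[(0,1)]: h1:-1[(0,0)]+1*
p4 O@[(0,0)] terminal -1; root [(1,2)] d9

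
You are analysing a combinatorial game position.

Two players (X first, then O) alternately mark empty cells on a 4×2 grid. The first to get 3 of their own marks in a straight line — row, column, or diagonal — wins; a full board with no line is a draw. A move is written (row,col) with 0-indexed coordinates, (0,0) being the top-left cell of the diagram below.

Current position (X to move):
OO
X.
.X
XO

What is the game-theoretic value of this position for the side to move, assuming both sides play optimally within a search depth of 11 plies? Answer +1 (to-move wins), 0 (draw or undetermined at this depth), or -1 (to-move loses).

p1 X@[OO/X./.X/XO]: (1,1)[OO/XX/.X/XO]+0 (2,0)[OO/X./XX/XO]+1*
p2 O@[OO/X./XX/XO] terminal -1; root [OO/X./.X/XO] d11

value(OO/X./.X/XO, X) = +1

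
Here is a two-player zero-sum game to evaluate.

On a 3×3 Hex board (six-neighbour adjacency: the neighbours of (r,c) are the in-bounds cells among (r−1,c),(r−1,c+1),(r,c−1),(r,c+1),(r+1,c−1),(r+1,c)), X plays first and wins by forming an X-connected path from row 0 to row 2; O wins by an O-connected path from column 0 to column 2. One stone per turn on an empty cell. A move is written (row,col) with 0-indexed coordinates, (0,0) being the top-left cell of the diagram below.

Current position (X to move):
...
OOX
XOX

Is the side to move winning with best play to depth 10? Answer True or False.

[.../OOX/XOX] X move#1: (0,0):-1/X../OOX/XOX, (0,1):-1/.X./OOX/XOX, (0,2):+1/..X/OOX/XOX*
[..X/OOX/XOX] end (terminal -1, O#2); searched .../OOX/XOX to 10

X winning at [.../OOX/XOX]: True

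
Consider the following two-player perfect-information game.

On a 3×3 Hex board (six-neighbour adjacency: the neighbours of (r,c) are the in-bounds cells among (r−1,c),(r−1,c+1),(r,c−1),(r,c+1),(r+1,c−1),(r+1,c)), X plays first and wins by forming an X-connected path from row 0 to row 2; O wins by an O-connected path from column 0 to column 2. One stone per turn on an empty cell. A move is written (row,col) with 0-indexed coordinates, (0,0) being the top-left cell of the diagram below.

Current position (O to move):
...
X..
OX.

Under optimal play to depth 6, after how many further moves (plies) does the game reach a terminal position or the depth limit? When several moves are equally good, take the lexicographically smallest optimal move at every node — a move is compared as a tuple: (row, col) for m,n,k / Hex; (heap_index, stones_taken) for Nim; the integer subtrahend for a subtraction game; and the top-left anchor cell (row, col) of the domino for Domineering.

PV length from [.../X../OX.]: 5 plies

p1 O@[.../X../OX.]: (0,0)[O../X../OX.]-1 (0,1)[.O./X../OX.]-1 (0,2)[..O/X../OX.]-1 (1,1)[.../XO./OX.]+1* (1,2)[.../X.O/OX.]-1 (2,2)[.../X../OXO]-1
p2 X@[.../XO./OX.]: (0,0)[X../XO./OX.]-1* (0,1)[.X./XO./OX.]-1 (0,2)[..X/XO./OX.]-1 (1,2)[.../XOX/OX.]-1 (2,2)[.../XO./OXX]-1
p3 O@[X../XO./OX.]: (0,1)[XO./XO./OX.]+1* (0,2)[X.O/XO./OX.]+1 (1,2)[X../XOO/OX.]+1 (2,2)[X../XO./OXO]+1
p4 X@[XO./XO./OX.]: (0,2)[XOX/XO./OX.]-1* (1,2)[XO./XOX/OX.]-1 (2,2)[XO./XO./OXX]-1
p5 O@[XOX/XO./OX.]: (1,2)[XOX/XOO/OX.]+1* (2,2)[XOX/XO./OXO]-1
p6 X@[XOX/XOO/OX.] terminal -1; root [.../X../OX.] d6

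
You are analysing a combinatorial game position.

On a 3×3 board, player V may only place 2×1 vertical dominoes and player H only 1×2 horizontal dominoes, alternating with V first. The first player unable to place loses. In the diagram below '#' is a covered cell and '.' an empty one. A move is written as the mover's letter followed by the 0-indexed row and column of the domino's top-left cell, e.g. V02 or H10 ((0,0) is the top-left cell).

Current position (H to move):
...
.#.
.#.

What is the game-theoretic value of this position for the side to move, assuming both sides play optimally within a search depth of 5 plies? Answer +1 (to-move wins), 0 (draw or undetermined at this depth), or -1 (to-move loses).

value(.../.#./.#., H) = -1

ply 1, H at .../.#./.#. | H00=-1→##./.#./.#.*; H01=-1→.##/.#./.#.
ply 2, V at ##./.#./.#. | V02=+1→###/.##/.#.*; V10=+1→##./##./##.; V12=+1→##./.##/.##
ply 3: ###/.##/.#. is terminal -1 (H); from .../.#./.#. depth 5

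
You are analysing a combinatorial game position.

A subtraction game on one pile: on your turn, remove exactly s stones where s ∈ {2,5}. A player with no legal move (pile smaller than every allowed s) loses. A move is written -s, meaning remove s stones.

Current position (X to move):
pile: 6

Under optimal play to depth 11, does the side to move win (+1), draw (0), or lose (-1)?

[6] X move#1: -2:+1/4*, -5:+1/1
[4] O move#2: -2:-1/2*
[2] X move#3: -2:+1/0*
[0] end (terminal -1, O#4); searched 6 to 11

value(6, X) = +1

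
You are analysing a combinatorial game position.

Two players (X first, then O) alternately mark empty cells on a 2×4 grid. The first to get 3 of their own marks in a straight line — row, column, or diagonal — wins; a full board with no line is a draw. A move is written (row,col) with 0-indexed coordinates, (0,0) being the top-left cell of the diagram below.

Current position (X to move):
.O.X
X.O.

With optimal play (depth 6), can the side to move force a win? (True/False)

[.O.X/X.O.] X move#1: (0,0):+0/XO.X/X.O.*, (0,2):+0/.OXX/X.O., (1,1):+0/.O.X/XXO., (1,3):+0/.O.X/X.OX
[XO.X/X.O.] O move#2: (0,2):+0/XOOX/X.O.*, (1,1):+0/XO.X/XOO., (1,3):+0/XO.X/X.OO
[XOOX/X.O.] X move#3: (1,1):+0/XOOX/XXO.*, (1,3):+0/XOOX/X.OX
[XOOX/XXO.] O move#4: (1,3):+0/XOOX/XXOO*
[XOOX/XXOO] end (terminal +0, X#5); searched .O.X/X.O. to 6

X winning at [.O.X/X.O.]: False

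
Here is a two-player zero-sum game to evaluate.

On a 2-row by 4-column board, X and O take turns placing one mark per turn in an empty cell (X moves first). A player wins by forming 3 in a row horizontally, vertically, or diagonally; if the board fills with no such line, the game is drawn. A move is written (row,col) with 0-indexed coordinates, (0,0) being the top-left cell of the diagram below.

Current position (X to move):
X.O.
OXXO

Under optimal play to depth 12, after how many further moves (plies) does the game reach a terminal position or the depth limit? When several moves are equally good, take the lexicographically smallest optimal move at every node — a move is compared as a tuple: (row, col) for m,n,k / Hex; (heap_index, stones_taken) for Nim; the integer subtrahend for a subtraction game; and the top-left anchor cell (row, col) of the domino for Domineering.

PV length from [X.O./OXXO]: 2 plies

[X.O./OXXO] X move#1: (0,1):+0/XXO./OXXO*, (0,3):+0/X.OX/OXXO
[XXO./OXXO] O move#2: (0,3):+0/XXOO/OXXO*
[XXOO/OXXO] end (terminal +0, X#3); searched X.O./OXXO to 12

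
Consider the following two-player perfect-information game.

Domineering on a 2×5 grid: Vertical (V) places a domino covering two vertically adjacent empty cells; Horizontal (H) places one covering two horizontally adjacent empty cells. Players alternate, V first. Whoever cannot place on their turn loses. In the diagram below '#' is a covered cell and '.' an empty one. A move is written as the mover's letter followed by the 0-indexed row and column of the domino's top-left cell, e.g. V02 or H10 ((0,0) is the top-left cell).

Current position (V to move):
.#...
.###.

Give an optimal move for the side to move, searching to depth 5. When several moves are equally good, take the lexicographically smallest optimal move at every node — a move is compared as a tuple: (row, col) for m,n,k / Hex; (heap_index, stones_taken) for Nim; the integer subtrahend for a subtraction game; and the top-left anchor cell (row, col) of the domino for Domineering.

V's best at [.#.../.###.]: V04

[.#.../.###.] V move#1: V00:-1/##.../####., V04:+1/.#..#/.####*
[.#..#/.####] H move#2: H02:-1/.####/.####*
[.####/.####] V move#3: V00:+1/#####/#####*
[#####/#####] end (terminal -1, H#4); searched .#.../.###. to 5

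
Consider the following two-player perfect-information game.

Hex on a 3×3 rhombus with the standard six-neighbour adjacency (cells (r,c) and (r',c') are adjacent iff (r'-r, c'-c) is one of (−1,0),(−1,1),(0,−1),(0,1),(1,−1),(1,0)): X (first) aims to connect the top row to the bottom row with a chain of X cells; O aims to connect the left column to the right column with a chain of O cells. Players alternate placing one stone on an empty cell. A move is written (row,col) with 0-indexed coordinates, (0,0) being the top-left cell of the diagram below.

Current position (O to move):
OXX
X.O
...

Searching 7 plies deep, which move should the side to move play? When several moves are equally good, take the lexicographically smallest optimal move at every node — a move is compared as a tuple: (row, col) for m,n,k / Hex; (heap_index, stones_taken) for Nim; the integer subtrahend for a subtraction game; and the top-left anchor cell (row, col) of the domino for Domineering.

O's best at [OXX/X.O/...]: (2,0)

p1 O@[OXX/X.O/...]: (1,1)[OXX/XOO/...]-1 (2,0)[OXX/X.O/O..]+1* (2,1)[OXX/X.O/.O.]-1 (2,2)[OXX/X.O/..O]-1
p2 X@[OXX/X.O/O..]: (1,1)[OXX/XXO/O..]-1* (2,1)[OXX/X.O/OX.]-1 (2,2)[OXX/X.O/O.X]-1
p3 O@[OXX/XXO/O..]: (2,1)[OXX/XXO/OO.]+1* (2,2)[OXX/XXO/O.O]-1
p4 X@[OXX/XXO/OO.] terminal -1; root [OXX/X.O/...] d7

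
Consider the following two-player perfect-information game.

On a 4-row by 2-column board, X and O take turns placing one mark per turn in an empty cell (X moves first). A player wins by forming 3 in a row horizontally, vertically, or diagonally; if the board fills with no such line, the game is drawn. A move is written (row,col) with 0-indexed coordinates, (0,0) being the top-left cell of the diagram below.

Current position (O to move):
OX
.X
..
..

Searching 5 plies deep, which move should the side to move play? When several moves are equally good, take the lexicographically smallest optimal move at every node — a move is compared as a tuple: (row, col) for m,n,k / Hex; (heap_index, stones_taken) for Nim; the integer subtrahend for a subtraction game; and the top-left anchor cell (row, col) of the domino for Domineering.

O's best at [OX/.X/../..]: (2,1)

[OX/.X/../..] O move#1: (1,0):-1/OX/OX/../.., (2,0):-1/OX/.X/O./.., (2,1):+0/OX/.X/.O/..*, (3,0):-1/OX/.X/../O., (3,1):-1/OX/.X/../.O
[OX/.X/.O/..] X move#2: (1,0):+0/OX/XX/.O/..*, (2,0):+0/OX/.X/XO/.., (3,0):+0/OX/.X/.O/X., (3,1):+0/OX/.X/.O/.X
[OX/XX/.O/..] O move#3: (2,0):+0/OX/XX/OO/..*, (3,0):+0/OX/XX/.O/O., (3,1):+0/OX/XX/.O/.O
[OX/XX/OO/..] X move#4: (3,0):+0/OX/XX/OO/X.*, (3,1):+0/OX/XX/OO/.X
[OX/XX/OO/X.] O move#5: (3,1):+0/OX/XX/OO/XO*
[OX/XX/OO/XO] end (terminal +0, X#6); searched OX/.X/../.. to 5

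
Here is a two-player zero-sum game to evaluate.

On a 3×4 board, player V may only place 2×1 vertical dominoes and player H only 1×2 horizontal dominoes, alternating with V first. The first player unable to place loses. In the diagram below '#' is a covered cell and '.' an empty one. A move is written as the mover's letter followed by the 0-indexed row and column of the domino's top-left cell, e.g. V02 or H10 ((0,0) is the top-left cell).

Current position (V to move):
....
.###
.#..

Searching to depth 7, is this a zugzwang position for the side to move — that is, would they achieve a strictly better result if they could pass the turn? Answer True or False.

zugzwang(..../.###/.#.., V) = False

[..../.###/.#..] V move#1: V00:-1/#.../####/.#..*, V10:-1/..../####/##..
[#.../####/.#..] H move#2: H01:+1/###./####/.#..*, H02:+1/#.##/####/.#.., H22:+1/#.../####/.###
[###./####/.#..] end (terminal -1, V#3); searched ..../.###/.#.. to 7
if V skipped the turn, H would face:
~ [..../.###/.#..] H move#1: H00:+1/##../.###/.#..*, H01:+1/.##./.###/.#.., H02:+1/..##/.###/.#.., H22:+1/..../.###/.###
~ [##../.###/.#..] V move#2: V10:-1/##../####/##..*
~ [##../####/##..] H move#3: H02:+1/####/####/##..*, H22:+1/##../####/####
~ [####/####/##..] end (terminal -1, V#4); searched ..../.###/.#.. to 7
compare (V): move=-1 vs pass=-1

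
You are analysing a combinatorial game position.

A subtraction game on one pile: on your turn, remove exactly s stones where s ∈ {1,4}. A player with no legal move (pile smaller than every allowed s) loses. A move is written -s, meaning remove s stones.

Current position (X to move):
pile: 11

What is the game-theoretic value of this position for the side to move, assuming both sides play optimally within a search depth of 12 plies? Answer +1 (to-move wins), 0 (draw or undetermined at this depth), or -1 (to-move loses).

ply 1, X at 11 | -1=+1→10*; -4=+1→7
ply 2, O at 10 | -1=-1→9*; -4=-1→6
ply 3, X at 9 | -1=-1→8; -4=+1→5*
ply 4, O at 5 | -1=-1→4*; -4=-1→1
ply 5, X at 4 | -1=-1→3; -4=+1→0*
ply 6: 0 is terminal -1 (O); from 11 depth 12

value(11, X) = +1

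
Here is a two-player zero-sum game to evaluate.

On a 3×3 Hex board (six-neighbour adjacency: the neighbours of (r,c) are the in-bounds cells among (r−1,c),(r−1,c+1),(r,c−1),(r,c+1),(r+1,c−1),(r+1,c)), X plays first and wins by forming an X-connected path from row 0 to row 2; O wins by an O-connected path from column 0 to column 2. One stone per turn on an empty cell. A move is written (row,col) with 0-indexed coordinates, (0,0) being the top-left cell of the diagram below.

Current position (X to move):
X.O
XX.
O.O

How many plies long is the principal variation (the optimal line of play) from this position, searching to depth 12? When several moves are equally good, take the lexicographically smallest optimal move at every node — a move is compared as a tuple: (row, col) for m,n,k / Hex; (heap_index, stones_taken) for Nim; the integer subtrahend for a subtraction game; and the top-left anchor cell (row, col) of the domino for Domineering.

PV length from [X.O/XX./O.O]: 1 ply

p1 X@[X.O/XX./O.O]: (0,1)[XXO/XX./O.O]-1 (1,2)[X.O/XXX/O.O]-1 (2,1)[X.O/XX./OXO]+1*
p2 O@[X.O/XX./OXO] terminal -1; root [X.O/XX./O.O] d12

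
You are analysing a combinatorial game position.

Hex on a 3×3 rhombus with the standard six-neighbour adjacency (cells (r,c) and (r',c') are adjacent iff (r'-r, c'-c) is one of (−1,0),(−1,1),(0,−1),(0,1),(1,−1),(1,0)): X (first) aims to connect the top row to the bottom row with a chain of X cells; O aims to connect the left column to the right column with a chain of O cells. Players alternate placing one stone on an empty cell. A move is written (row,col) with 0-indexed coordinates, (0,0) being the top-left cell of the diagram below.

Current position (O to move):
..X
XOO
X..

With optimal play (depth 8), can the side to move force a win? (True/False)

O winning at [..X/XOO/X..]: False

p1 O@[..X/XOO/X..]: (0,0)[O.X/XOO/X..]-1* (0,1)[.OX/XOO/X..]-1 (2,1)[..X/XOO/XO.]-1 (2,2)[..X/XOO/X.O]-1
p2 X@[O.X/XOO/X..]: (0,1)[OXX/XOO/X..]+1* (2,1)[O.X/XOO/XX.]-1 (2,2)[O.X/XOO/X.X]-1
p3 O@[OXX/XOO/X..] terminal -1; root [..X/XOO/X..] d8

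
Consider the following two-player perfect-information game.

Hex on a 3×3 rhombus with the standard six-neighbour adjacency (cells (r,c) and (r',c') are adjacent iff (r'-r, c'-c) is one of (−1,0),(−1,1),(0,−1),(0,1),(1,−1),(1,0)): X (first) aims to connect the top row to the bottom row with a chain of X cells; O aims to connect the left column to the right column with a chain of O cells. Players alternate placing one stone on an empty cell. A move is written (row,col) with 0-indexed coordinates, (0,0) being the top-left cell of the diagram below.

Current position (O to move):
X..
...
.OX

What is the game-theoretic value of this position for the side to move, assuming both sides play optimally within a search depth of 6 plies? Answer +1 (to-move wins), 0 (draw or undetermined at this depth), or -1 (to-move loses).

value(X../.../.OX, O) = +1

p1 O@[X../.../.OX]: (0,1)[XO./.../.OX]-1 (0,2)[X.O/.../.OX]-1 (1,0)[X../O../.OX]-1 (1,1)[X../.O./.OX]+1* (1,2)[X../..O/.OX]-1 (2,0)[X../.../OOX]-1
p2 X@[X../.O./.OX]: (0,1)[XX./.O./.OX]-1* (0,2)[X.X/.O./.OX]-1 (1,0)[X../XO./.OX]-1 (1,2)[X../.OX/.OX]-1 (2,0)[X../.O./XOX]-1
p3 O@[XX./.O./.OX]: (0,2)[XXO/.O./.OX]+1* (1,0)[XX./OO./.OX]+1 (1,2)[XX./.OO/.OX]+1 (2,0)[XX./.O./OOX]+1
p4 X@[XXO/.O./.OX]: (1,0)[XXO/XO./.OX]-1* (1,2)[XXO/.OX/.OX]-1 (2,0)[XXO/.O./XOX]-1
p5 O@[XXO/XO./.OX]: (1,2)[XXO/XOO/.OX]-1 (2,0)[XXO/XO./OOX]+1*
p6 X@[XXO/XO./OOX] terminal -1; root [X../.../.OX] d6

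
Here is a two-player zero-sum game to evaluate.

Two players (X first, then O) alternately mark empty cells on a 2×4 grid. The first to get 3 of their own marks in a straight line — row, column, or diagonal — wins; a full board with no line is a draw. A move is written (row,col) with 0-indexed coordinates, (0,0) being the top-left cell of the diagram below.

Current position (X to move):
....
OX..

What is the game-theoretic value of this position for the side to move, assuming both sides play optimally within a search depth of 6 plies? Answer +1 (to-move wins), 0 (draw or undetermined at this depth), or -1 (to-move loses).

[..../OX..] X move#1: (0,0):+0/X.../OX..*, (0,1):+0/.X../OX.., (0,2):+0/..X./OX.., (0,3):+0/...X/OX.., (1,2):+0/..../OXX., (1,3):+0/..../OX.X
[X.../OX..] O move#2: (0,1):+0/XO../OX..*, (0,2):+0/X.O./OX.., (0,3):+0/X..O/OX.., (1,2):+0/X.../OXO., (1,3):+0/X.../OX.O
[XO../OX..] X move#3: (0,2):+0/XOX./OX..*, (0,3):+0/XO.X/OX.., (1,2):+0/XO../OXX., (1,3):+0/XO../OX.X
[XOX./OX..] O move#4: (0,3):+0/XOXO/OX..*, (1,2):+0/XOX./OXO., (1,3):+0/XOX./OX.O
[XOXO/OX..] X move#5: (1,2):+0/XOXO/OXX.*, (1,3):+0/XOXO/OX.X
[XOXO/OXX.] O move#6: (1,3):+0/XOXO/OXXO*
[XOXO/OXXO] end (terminal +0, X#7); searched ..../OX.. to 6

value(..../OX.., X) = 0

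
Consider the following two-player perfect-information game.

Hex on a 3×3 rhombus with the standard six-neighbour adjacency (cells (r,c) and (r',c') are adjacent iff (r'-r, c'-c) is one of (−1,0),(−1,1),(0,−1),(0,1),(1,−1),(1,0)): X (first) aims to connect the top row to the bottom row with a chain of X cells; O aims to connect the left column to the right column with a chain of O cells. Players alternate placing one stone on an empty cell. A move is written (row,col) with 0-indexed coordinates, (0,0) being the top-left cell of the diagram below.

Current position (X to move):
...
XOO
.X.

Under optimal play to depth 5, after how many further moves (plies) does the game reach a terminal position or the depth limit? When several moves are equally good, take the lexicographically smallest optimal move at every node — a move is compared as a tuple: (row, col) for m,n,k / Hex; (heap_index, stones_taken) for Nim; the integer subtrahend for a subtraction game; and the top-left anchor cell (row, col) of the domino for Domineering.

[.../XOO/.X.] X move#1: (0,0):-1/X../XOO/.X., (0,1):-1/.X./XOO/.X., (0,2):-1/..X/XOO/.X., (2,0):+1/.../XOO/XX.*, (2,2):-1/.../XOO/.XX
[.../XOO/XX.] O move#2: (0,0):-1/O../XOO/XX.*, (0,1):-1/.O./XOO/XX., (0,2):-1/..O/XOO/XX., (2,2):-1/.../XOO/XXO
[O../XOO/XX.] X move#3: (0,1):+1/OX./XOO/XX.*, (0,2):-1/O.X/XOO/XX., (2,2):-1/O../XOO/XXX
[OX./XOO/XX.] end (terminal -1, O#4); searched .../XOO/.X. to 5

PV length from [.../XOO/.X.]: 3 plies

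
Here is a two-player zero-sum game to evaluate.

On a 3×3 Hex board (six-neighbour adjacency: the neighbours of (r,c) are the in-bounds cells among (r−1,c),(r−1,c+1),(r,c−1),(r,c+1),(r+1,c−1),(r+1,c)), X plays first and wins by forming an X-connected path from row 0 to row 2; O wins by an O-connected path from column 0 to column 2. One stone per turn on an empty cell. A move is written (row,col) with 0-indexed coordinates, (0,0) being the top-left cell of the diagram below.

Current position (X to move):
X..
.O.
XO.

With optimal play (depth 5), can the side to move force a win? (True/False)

X winning at [X../.O./XO.]: True

p1 X@[X../.O./XO.]: (0,1)[XX./.O./XO.]-1 (0,2)[X.X/.O./XO.]-1 (1,0)[X../XO./XO.]+1* (1,2)[X../.OX/XO.]-1 (2,2)[X../.O./XOX]-1
p2 O@[X../XO./XO.] terminal -1; root [X../.O./XO.] d5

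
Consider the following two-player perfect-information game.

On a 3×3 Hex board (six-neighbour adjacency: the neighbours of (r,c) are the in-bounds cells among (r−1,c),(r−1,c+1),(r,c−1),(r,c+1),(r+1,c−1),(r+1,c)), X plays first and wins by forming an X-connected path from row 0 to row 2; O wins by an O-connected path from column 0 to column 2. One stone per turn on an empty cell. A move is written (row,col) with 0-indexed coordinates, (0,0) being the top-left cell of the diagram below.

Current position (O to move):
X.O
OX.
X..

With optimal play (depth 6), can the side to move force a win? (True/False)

O winning at [X.O/OX./X..]: True

ply 1, O at X.O/OX./X.. | (0,1)=+1→XOO/OX./X..*; (1,2)=-1→X.O/OXO/X..; (2,1)=-1→X.O/OX./XO.; (2,2)=-1→X.O/OX./X.O
ply 2: XOO/OX./X.. is terminal -1 (X); from X.O/OX./X.. depth 6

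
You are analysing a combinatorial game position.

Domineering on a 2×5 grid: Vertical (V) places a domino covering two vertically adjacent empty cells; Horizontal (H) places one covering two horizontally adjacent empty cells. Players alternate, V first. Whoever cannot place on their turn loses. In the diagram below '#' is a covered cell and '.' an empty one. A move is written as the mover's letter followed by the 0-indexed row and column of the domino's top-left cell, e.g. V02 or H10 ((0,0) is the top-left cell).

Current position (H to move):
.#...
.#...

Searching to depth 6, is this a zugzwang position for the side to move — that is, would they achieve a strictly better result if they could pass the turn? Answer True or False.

zugzwang(.#.../.#..., H) = False

[.#.../.#...] H move#1: H02:-1/.###./.#...*, H03:-1/.#.##/.#..., H12:-1/.#.../.###., H13:-1/.#.../.#.##
[.###./.#...] V move#2: V00:-1/####./##..., V04:+1/.####/.#..#*
[.####/.#..#] H move#3: H12:-1/.####/.####*
[.####/.####] V move#4: V00:+1/#####/#####*
[#####/#####] end (terminal -1, H#5); searched .#.../.#... to 6
if H skipped the turn, V would face:
~ [.#.../.#...] V move#1: V00:-1/##.../##..., V02:-1/.##../.##.., V03:+1/.#.#./.#.#.*, V04:-1/.#..#/.#..#
~ [.#.#./.#.#.] end (terminal -1, H#2); searched .#.../.#... to 6
compare (H): move=-1 vs pass=-1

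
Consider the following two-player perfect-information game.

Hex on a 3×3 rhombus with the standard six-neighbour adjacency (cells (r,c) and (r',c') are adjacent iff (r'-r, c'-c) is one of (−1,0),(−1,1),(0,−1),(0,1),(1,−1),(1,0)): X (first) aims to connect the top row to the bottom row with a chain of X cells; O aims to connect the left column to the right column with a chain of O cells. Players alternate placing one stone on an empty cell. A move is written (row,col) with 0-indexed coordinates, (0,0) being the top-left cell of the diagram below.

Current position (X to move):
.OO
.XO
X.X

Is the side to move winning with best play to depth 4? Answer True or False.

[.OO/.XO/X.X] X move#1: (0,0):-1/XOO/.XO/X.X*, (1,0):-1/.OO/XXO/X.X, (2,1):-1/.OO/.XO/XXX
[XOO/.XO/X.X] O move#2: (1,0):+1/XOO/OXO/X.X*, (2,1):-1/XOO/.XO/XOX
[XOO/OXO/X.X] end (terminal -1, X#3); searched .OO/.XO/X.X to 4

X winning at [.OO/.XO/X.X]: False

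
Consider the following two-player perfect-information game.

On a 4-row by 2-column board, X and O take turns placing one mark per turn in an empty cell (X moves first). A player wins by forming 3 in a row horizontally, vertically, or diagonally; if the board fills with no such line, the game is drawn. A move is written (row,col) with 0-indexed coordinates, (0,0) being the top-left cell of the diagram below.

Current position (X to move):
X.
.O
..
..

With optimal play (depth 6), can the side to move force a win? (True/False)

X winning at [X./.O/../..]: False

[X./.O/../..] X move#1: (0,1):+0/XX/.O/../..*, (1,0):+0/X./XO/../.., (2,0):+0/X./.O/X./.., (2,1):+0/X./.O/.X/.., (3,0):-1/X./.O/../X., (3,1):+0/X./.O/../.X
[XX/.O/../..] O move#2: (1,0):+0/XX/OO/../..*, (2,0):+0/XX/.O/O./.., (2,1):+0/XX/.O/.O/.., (3,0):+0/XX/.O/../O., (3,1):+0/XX/.O/../.O
[XX/OO/../..] X move#3: (2,0):+0/XX/OO/X./..*, (2,1):+0/XX/OO/.X/.., (3,0):+0/XX/OO/../X., (3,1):+0/XX/OO/../.X
[XX/OO/X./..] O move#4: (2,1):+0/XX/OO/XO/..*, (3,0):+0/XX/OO/X./O., (3,1):+0/XX/OO/X./.O
[XX/OO/XO/..] X move#5: (3,0):-1/XX/OO/XO/X., (3,1):+0/XX/OO/XO/.X*
[XX/OO/XO/.X] O move#6: (3,0):+0/XX/OO/XO/OX*
[XX/OO/XO/OX] end (terminal +0, X#7); searched X./.O/../.. to 6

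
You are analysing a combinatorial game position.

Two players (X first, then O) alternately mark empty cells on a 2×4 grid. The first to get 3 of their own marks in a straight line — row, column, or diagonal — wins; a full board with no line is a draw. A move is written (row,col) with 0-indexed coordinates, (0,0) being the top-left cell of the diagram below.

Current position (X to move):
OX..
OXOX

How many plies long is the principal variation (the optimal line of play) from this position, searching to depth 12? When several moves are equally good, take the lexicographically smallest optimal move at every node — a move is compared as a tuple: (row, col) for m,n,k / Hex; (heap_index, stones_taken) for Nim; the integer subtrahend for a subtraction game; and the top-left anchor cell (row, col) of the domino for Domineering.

PV length from [OX../OXOX]: 2 plies

p1 X@[OX../OXOX]: (0,2)[OXX./OXOX]+0* (0,3)[OX.X/OXOX]+0
p2 O@[OXX./OXOX]: (0,3)[OXXO/OXOX]+0*
p3 X@[OXXO/OXOX] terminal +0; root [OX../OXOX] d12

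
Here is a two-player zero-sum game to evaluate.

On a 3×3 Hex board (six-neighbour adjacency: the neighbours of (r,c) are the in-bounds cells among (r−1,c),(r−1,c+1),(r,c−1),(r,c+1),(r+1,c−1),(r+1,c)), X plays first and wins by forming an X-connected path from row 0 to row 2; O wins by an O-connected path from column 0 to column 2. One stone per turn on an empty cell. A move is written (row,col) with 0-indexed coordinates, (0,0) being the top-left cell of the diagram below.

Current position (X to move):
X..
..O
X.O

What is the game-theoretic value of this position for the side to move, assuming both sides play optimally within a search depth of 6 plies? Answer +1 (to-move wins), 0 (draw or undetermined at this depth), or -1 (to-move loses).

value(X../..O/X.O, X) = +1

p1 X@[X../..O/X.O]: (0,1)[XX./..O/X.O]+1* (0,2)[X.X/..O/X.O]+1 (1,0)[X../X.O/X.O]+1 (1,1)[X../.XO/X.O]+1 (2,1)[X../..O/XXO]+1
p2 O@[XX./..O/X.O]: (0,2)[XXO/..O/X.O]-1* (1,0)[XX./O.O/X.O]-1 (1,1)[XX./.OO/X.O]-1 (2,1)[XX./..O/XOO]-1
p3 X@[XXO/..O/X.O]: (1,0)[XXO/X.O/X.O]+1* (1,1)[XXO/.XO/X.O]+1 (2,1)[XXO/..O/XXO]+1
p4 O@[XXO/X.O/X.O] terminal -1; root [X../..O/X.O] d6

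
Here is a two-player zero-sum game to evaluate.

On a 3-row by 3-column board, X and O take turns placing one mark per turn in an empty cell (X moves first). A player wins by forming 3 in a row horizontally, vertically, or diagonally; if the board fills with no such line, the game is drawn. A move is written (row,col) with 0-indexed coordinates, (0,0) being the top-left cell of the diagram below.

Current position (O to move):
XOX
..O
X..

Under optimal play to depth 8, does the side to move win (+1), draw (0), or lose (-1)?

value(XOX/..O/X.., O) = -1

p1 O@[XOX/..O/X..]: (1,0)[XOX/O.O/X..]-1* (1,1)[XOX/.OO/X..]-1 (2,1)[XOX/..O/XO.]-1 (2,2)[XOX/..O/X.O]-1
p2 X@[XOX/O.O/X..]: (1,1)[XOX/OXO/X..]+1* (2,1)[XOX/O.O/XX.]-1 (2,2)[XOX/O.O/X.X]-1
p3 O@[XOX/OXO/X..] terminal -1; root [XOX/..O/X..] d8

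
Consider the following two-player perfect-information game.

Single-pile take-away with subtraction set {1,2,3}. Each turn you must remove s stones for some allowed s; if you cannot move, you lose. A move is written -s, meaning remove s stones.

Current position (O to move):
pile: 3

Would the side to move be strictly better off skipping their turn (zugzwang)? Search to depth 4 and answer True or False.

zugzwang(3, O) = False

ply 1, O at 3 | -1=-1→2; -2=-1→1; -3=+1→0*
ply 2: 0 is terminal -1 (X); from 3 depth 4
pass branch (X moves first from the same position):
  | ply 1, X at 3 | -1=-1→2; -2=-1→1; -3=+1→0*
  | ply 2: 0 is terminal -1 (O); from 3 depth 4
O moving scores +1; O passing scores -1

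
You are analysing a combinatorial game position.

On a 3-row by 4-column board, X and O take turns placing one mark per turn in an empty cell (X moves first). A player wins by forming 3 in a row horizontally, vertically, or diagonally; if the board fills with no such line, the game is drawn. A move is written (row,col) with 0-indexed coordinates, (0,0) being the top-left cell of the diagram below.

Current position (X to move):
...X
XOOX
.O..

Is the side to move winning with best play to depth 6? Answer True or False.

[...X/XOOX/.O..] X move#1: (0,0):-1/X..X/XOOX/.O.., (0,1):+1/.X.X/XOOX/.O..*, (0,2):-1/..XX/XOOX/.O.., (2,0):-1/...X/XOOX/XO.., (2,2):-1/...X/XOOX/.OX., (2,3):+1/...X/XOOX/.O.X
[.X.X/XOOX/.O..] O move#2: (0,0):-1/OX.X/XOOX/.O..*, (0,2):-1/.XOX/XOOX/.O.., (2,0):-1/.X.X/XOOX/OO.., (2,2):-1/.X.X/XOOX/.OO., (2,3):-1/.X.X/XOOX/.O.O
[OX.X/XOOX/.O..] X move#3: (0,2):+1/OXXX/XOOX/.O..*, (2,0):-1/OX.X/XOOX/XO.., (2,2):+1/OX.X/XOOX/.OX., (2,3):+1/OX.X/XOOX/.O.X
[OXXX/XOOX/.O..] end (terminal -1, O#4); searched ...X/XOOX/.O.. to 6

X winning at [...X/XOOX/.O..]: True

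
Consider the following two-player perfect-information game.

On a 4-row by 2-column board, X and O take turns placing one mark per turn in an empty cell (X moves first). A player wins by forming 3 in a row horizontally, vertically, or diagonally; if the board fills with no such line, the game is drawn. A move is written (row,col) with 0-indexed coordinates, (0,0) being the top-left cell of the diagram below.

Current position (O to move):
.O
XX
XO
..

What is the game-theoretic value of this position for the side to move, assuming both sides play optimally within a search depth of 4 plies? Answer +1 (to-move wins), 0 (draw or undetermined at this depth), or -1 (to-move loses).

value(.O/XX/XO/.., O) = -1

[.O/XX/XO/..] O move#1: (0,0):-1/OO/XX/XO/..*, (3,0):-1/.O/XX/XO/O., (3,1):-1/.O/XX/XO/.O
[OO/XX/XO/..] X move#2: (3,0):+1/OO/XX/XO/X.*, (3,1):+0/OO/XX/XO/.X
[OO/XX/XO/X.] end (terminal -1, O#3); searched .O/XX/XO/.. to 4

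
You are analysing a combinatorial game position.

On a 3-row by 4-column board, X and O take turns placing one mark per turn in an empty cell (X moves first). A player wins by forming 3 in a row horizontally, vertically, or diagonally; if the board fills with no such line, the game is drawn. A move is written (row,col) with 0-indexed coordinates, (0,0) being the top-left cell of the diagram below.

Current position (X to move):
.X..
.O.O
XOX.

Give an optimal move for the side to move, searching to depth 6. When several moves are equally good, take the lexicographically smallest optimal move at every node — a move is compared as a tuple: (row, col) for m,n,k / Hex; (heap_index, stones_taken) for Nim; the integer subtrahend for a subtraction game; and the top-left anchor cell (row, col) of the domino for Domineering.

[.X../.O.O/XOX.] X move#1: (0,0):-1/XX../.O.O/XOX., (0,2):-1/.XX./.O.O/XOX., (0,3):-1/.X.X/.O.O/XOX., (1,0):-1/.X../XO.O/XOX., (1,2):+1/.X../.OXO/XOX.*, (2,3):-1/.X../.O.O/XOXX
[.X../.OXO/XOX.] O move#2: (0,0):-1/OX../.OXO/XOX.*, (0,2):-1/.XO./.OXO/XOX., (0,3):-1/.X.O/.OXO/XOX., (1,0):-1/.X../OOXO/XOX., (2,3):-1/.X../.OXO/XOXO
[OX../.OXO/XOX.] X move#3: (0,2):+1/OXX./.OXO/XOX.*, (0,3):+1/OX.X/.OXO/XOX., (1,0):+1/OX../XOXO/XOX., (2,3):+1/OX../.OXO/XOXX
[OXX./.OXO/XOX.] end (terminal -1, O#4); searched .X../.O.O/XOX. to 6

X's best at [.X../.O.O/XOX.]: (1,2)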